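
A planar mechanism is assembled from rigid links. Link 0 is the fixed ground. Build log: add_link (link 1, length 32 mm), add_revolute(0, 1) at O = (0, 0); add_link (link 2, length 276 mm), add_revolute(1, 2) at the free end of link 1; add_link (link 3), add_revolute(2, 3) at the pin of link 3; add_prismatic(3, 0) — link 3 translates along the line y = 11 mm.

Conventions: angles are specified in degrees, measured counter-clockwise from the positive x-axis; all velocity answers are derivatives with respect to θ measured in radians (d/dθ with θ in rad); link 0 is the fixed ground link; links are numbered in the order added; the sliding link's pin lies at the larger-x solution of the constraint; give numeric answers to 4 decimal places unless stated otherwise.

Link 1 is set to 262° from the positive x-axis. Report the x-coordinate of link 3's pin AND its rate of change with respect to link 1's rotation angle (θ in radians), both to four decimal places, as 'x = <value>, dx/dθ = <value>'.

geometry: r = 32 mm, L = 276 mm, e = 11 mm
crank pin P = (r cos θ, r sin θ) = (-4.453539, -31.688578)
h = r sin θ − e = -31.688578 − 11 = -42.688578
x = r cos θ + √(L² − h²) = -4.453539 + 272.678722 = 268.225183
dx/dθ = −r sin θ − h·r cos θ/√(L² − h²) (θ in radians; h = -42.688578) = 30.991365

x = 268.2252, dx/dθ = 30.9914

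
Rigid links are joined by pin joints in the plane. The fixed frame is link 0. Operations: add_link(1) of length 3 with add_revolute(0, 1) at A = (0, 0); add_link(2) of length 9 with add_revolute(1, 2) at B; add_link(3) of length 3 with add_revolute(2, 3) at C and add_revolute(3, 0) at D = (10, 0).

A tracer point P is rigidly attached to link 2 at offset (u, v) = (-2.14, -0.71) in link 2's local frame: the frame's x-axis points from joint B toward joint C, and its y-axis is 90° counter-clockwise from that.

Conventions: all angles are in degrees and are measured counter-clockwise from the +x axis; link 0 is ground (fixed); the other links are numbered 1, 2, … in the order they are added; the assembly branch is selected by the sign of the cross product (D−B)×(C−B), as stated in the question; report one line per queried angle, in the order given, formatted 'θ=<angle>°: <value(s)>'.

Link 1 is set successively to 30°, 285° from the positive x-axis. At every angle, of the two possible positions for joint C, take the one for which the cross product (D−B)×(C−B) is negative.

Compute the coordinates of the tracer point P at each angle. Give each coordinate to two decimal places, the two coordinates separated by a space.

A=(0,0), D=(10.00,0)
θ=30°: B = A + 3.00·(cos30°, sin30°) = (2.5981, 1.5000)
θ=30°: |BD| = 7.5524
θ=30°: circle(B,9.00) ∩ circle(D,3.00): a=8.5429, h=2.8318
θ=30°:   candidates: C₊=(11.5332,2.5786) cross=21.387; C₋=(10.4084,-2.9721) cross=-21.387
θ=30°:   branch - wants cross < 0 → take C=(10.4084,-2.9721) (cross=-21.387)
θ=30°: ex = (C−B)/|BC| = (0.8678,-0.4969); ey = (0.4969,0.8678)
θ=30°: P = B + -2.14·ex + -0.71·ey = (0.3882,1.9472)
θ=285°: B = A + 3.00·(cos285°, sin285°) = (0.7765, -2.8978)
θ=285°: |BD| = 9.6680
θ=285°: circle(B,9.00) ∩ circle(D,3.00): a=8.5576, h=2.7869
θ=285°:   candidates: C₊=(8.1053,2.3260) cross=26.944; C₋=(9.7760,-2.9916) cross=-26.944
θ=285°:   branch - wants cross < 0 → take C=(9.7760,-2.9916) (cross=-26.944)
θ=285°: ex = (C−B)/|BC| = (0.9999,-0.0104); ey = (0.0104,0.9999)
θ=285°: P = B + -2.14·ex + -0.71·ey = (-1.3708,-3.5854)

θ=30°: 0.39 1.95
θ=285°: -1.37 -3.59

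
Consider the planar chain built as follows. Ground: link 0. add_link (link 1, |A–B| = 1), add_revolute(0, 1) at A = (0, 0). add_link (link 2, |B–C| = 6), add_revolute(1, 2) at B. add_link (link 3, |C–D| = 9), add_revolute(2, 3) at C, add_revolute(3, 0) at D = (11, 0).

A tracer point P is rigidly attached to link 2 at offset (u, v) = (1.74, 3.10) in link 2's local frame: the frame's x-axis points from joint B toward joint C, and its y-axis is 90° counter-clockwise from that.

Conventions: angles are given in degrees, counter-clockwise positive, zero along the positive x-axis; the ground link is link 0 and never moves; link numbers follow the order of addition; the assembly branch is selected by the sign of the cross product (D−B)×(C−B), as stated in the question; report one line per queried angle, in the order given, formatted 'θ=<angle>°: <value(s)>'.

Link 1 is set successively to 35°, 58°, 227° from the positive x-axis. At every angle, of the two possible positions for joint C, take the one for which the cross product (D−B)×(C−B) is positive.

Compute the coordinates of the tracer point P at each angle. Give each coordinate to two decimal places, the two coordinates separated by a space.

A=(0,0), D=(11.00,0)
θ=35°: B = A + 1.00·(cos35°, sin35°) = (0.8192, 0.5736)
θ=35°: |BD| = 10.1970
θ=35°: circle(B,6.00) ∩ circle(D,9.00): a=2.8920, h=5.2570
θ=35°:   candidates: C₊=(4.0022,5.6596) cross=53.606; C₋=(3.4108,-4.8378) cross=-53.606
θ=35°:   branch + wants cross > 0 → take C=(4.0022,5.6596) (cross=53.606)
θ=35°: ex = (C−B)/|BC| = (0.5305,0.8477); ey = (-0.8477,0.5305)
θ=35°: P = B + 1.74·ex + 3.10·ey = (-0.8855,3.6931)
θ=58°: B = A + 1.00·(cos58°, sin58°) = (0.5299, 0.8480)
θ=58°: |BD| = 10.5044
θ=58°: circle(B,6.00) ∩ circle(D,9.00): a=3.1102, h=5.1309
θ=58°:   candidates: C₊=(4.0442,5.7111) cross=53.897; C₋=(3.2158,-4.5172) cross=-53.897
θ=58°:   branch + wants cross > 0 → take C=(4.0442,5.7111) (cross=53.897)
θ=58°: ex = (C−B)/|BC| = (0.5857,0.8105); ey = (-0.8105,0.5857)
θ=58°: P = B + 1.74·ex + 3.10·ey = (-0.9635,4.0741)
θ=227°: B = A + 1.00·(cos227°, sin227°) = (-0.6820, -0.7314)
θ=227°: |BD| = 11.7049
θ=227°: circle(B,6.00) ∩ circle(D,9.00): a=3.9302, h=4.5336
θ=227°:   candidates: C₊=(2.9572,4.0390) cross=53.066; C₋=(3.5238,-5.0106) cross=-53.066
θ=227°:   branch + wants cross > 0 → take C=(2.9572,4.0390) (cross=53.066)
θ=227°: ex = (C−B)/|BC| = (0.6065,0.7951); ey = (-0.7951,0.6065)
θ=227°: P = B + 1.74·ex + 3.10·ey = (-2.0913,2.5323)

θ=35°: -0.89 3.69
θ=58°: -0.96 4.07
θ=227°: -2.09 2.53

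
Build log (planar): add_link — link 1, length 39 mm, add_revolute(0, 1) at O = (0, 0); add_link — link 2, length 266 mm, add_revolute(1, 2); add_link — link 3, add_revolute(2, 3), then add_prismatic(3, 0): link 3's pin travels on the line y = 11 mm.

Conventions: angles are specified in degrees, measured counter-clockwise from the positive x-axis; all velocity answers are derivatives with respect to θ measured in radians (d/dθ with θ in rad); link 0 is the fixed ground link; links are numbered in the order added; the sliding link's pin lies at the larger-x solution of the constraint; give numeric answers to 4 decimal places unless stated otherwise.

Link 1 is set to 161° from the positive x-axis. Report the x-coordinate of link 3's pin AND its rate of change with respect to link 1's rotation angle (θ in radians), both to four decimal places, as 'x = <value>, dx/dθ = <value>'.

geometry: r = 39 mm, L = 266 mm, e = 11 mm
crank pin P = (r cos θ, r sin θ) = (-36.875224, 12.697158)
h = r sin θ − e = 12.697158 − 11 = 1.697158
x = r cos θ + √(L² − h²) = -36.875224 + 265.994586 = 229.119361
dx/dθ = −r sin θ − h·r cos θ/√(L² − h²) (θ in radians; h = 1.697158) = -12.461878

x = 229.1194, dx/dθ = -12.4619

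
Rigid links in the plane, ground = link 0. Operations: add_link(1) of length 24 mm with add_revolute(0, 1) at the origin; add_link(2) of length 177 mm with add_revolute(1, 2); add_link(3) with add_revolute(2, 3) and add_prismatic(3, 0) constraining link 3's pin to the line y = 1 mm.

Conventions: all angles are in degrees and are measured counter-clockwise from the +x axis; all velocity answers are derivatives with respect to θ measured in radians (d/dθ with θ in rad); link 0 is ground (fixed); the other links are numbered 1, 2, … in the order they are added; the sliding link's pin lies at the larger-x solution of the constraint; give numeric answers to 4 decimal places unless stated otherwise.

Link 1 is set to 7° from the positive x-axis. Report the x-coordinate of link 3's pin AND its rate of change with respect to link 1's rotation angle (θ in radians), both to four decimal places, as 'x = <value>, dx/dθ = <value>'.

geometry: r = 24 mm, L = 177 mm, e = 1 mm
crank pin P = (r cos θ, r sin θ) = (23.821108, 2.924864)
h = r sin θ − e = 2.924864 − 1 = 1.924864
x = r cos θ + √(L² − h²) = 23.821108 + 176.989533 = 200.810641
dx/dθ = −r sin θ − h·r cos θ/√(L² − h²) (θ in radians; h = 1.924864) = -3.183933

x = 200.8106, dx/dθ = -3.1839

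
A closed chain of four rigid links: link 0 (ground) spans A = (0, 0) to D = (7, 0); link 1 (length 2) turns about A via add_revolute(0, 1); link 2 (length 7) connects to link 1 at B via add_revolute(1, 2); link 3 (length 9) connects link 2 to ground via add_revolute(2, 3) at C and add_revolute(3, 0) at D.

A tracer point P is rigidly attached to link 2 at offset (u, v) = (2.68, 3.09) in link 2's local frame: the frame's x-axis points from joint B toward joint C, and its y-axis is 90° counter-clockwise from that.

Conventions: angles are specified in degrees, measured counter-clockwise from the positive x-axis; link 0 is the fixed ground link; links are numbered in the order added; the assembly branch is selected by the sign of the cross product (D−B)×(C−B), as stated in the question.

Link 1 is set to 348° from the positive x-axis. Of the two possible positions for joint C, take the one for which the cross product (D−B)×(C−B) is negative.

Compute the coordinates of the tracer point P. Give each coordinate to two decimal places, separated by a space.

A=(0,0), D=(7.00,0)
B = A + 2.00·(cos348°, sin348°) = (1.9563, -0.4158)
|BD| = 5.0608
circle(B,7.00) ∩ circle(D,9.00): a=-0.6311, h=6.9715
  candidates: C₊=(0.7545,6.4802) cross=35.281; C₋=(1.9001,-7.4156) cross=-35.281
  branch - wants cross < 0 → take C=(1.9001,-7.4156) (cross=-35.281)
ex = (C−B)/|BC| = (-0.0080,-1.0000); ey = (1.0000,-0.0080)
P = B + 2.68·ex + 3.09·ey = (5.0247,-3.1205)

5.02 -3.12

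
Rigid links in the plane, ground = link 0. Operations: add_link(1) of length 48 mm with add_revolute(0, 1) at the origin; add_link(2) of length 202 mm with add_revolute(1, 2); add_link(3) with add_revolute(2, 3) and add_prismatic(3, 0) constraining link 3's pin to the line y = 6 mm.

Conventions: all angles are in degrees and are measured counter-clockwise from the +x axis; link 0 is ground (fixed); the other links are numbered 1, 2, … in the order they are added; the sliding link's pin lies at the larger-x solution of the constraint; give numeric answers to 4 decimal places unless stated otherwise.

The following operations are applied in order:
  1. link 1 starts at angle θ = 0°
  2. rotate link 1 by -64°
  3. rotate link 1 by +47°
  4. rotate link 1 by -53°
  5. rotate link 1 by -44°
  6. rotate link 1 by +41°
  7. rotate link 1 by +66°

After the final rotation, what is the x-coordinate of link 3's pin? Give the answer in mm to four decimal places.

geometry: r = 48 mm, L = 202 mm, e = 6 mm; θ starts at 0°
rotate link 1 by -64°: θ ← 0° -64° = -64°
rotate link 1 by +47°: θ ← -64° +47° = -17°
rotate link 1 by -53°: θ ← -17° -53° = -70°
rotate link 1 by -44°: θ ← -70° -44° = -114°
rotate link 1 by +41°: θ ← -114° +41° = -73°
rotate link 1 by +66°: θ ← -73° +66° = -7°
crank pin P = (r cos θ, r sin θ) = (47.642215, -5.849728)
h = r sin θ − e = -5.849728 − 6 = -11.849728
x = r cos θ + √(L² − h²) = 47.642215 + 201.652136 = 249.294351

249.2944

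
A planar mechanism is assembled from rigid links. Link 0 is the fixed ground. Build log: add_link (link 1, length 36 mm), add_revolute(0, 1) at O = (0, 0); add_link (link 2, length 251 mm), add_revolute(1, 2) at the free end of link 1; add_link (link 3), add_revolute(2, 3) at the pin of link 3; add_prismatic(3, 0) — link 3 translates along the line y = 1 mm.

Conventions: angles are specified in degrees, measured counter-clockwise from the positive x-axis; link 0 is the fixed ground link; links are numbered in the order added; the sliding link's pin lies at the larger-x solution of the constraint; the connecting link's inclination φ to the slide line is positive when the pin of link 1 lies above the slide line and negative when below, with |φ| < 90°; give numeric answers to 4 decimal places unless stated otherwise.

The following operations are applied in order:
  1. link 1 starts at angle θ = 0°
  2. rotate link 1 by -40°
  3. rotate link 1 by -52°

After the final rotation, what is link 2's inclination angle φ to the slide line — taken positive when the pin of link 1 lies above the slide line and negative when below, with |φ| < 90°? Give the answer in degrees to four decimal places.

geometry: r = 36 mm, L = 251 mm, e = 1 mm; θ starts at 0°
rotate link 1 by -40°: θ ← 0° -40° = -40°
rotate link 1 by -52°: θ ← -40° -52° = -92°
h = r sin θ − e = -35.978070 − 1 = -36.978070
sin φ = h / L = -36.978070 / 251 = -0.14732299
φ = arcsin(-0.14732299) = -8.471821°

-8.4718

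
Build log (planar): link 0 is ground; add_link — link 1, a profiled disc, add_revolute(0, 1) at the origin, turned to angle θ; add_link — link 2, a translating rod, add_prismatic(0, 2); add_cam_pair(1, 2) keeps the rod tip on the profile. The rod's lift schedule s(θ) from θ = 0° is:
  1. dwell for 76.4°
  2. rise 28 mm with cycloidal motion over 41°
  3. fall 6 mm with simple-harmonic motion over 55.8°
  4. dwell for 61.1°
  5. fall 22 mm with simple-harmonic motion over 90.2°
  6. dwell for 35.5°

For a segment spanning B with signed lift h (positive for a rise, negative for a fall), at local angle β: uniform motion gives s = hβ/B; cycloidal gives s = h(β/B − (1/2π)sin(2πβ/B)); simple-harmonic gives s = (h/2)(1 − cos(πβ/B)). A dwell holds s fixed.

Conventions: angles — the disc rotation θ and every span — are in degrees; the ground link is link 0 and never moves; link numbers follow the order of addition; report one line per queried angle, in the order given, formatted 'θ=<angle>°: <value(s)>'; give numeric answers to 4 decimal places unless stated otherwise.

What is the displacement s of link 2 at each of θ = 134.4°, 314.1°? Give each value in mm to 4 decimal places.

seg 1 [0°–76.4°] dwell: s stays 0.0000
seg 2 [76.4°–117.4°] cycloidal, h=28: full span → s += 28 → s = 28.0000
seg 3 [117.4°–173.2°] simple-harmonic, h=-6: θ=134.4° here. β=17, B=55.8. -6/2·(1 − cos(π·0.3047)) = -1.2724 → s = 26.7276
seg 3 [117.4°–173.2°] simple-harmonic, h=-6: full span → s += -6 → s = 22.0000
seg 4 [173.2°–234.3°] dwell: s stays 22.0000
seg 5 [234.3°–324.5°] simple-harmonic, h=-22: θ=314.1° here. β=79.8, B=90.2. -22/2·(1 − cos(π·0.8847)) = -21.2862 → s = 0.7138

θ=134.4°: 26.7276
θ=314.1°: 0.7138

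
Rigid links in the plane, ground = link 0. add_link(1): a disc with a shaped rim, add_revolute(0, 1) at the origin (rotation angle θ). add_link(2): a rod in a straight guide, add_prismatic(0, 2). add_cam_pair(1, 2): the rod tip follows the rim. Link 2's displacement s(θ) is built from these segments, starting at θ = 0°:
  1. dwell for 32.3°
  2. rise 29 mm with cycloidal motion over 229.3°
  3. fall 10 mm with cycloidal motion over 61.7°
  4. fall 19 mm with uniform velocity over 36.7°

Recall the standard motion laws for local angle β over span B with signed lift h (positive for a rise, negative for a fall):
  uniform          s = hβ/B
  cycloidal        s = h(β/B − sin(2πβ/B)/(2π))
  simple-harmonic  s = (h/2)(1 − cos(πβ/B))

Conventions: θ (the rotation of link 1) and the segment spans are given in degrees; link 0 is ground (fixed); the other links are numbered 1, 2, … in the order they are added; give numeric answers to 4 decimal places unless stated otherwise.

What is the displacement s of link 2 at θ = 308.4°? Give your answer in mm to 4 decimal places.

segment 1 (0° to 32.3°, dwell): s unchanged at 0.0000
segment 2 (32.3° to 261.6°, cycloidal, h = 29) is passed completely: s = 0.0000 + (29) = 29.0000
θ = 308.4° falls in segment 3 (261.6° to 323.3°, cycloidal, h = -10): β = 308.4 − 261.6 = 46.8°, B = 61.7°; Δs = -10·(0.7585 − sin(2π·0.7585)/(2π)) = -9.1744; s = 29.0000 − 9.1744 = 19.8256

19.8256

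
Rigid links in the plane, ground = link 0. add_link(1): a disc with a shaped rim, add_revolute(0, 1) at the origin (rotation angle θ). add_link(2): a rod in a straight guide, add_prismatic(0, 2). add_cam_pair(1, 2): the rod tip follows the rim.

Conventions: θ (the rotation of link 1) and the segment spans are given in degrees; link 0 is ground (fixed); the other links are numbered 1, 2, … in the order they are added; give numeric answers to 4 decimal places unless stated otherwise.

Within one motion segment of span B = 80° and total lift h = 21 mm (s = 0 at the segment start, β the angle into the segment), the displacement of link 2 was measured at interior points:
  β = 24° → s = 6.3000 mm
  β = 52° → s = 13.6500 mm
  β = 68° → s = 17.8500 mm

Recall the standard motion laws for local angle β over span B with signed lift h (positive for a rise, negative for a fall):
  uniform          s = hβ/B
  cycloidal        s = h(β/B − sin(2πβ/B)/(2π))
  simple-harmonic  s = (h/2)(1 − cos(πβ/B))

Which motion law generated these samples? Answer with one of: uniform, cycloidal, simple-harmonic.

candidates at β/B = r: uniform s = h·r (linear in β); cycloidal s = h·(r − sin(2πr)/(2π)); simple-harmonic s = (h/2)(1 − cos(πr))
β=24°: printed 6.3000 | uniform 6.3000, cycloidal 3.1213, simple-harmonic 4.3283
β=52°: printed 13.6500 | uniform 13.6500, cycloidal 16.3539, simple-harmonic 15.2669
β=68°: printed 17.8500 | uniform 17.8500, cycloidal 20.5539, simple-harmonic 19.8556
only one law matches every sample → uniform

uniform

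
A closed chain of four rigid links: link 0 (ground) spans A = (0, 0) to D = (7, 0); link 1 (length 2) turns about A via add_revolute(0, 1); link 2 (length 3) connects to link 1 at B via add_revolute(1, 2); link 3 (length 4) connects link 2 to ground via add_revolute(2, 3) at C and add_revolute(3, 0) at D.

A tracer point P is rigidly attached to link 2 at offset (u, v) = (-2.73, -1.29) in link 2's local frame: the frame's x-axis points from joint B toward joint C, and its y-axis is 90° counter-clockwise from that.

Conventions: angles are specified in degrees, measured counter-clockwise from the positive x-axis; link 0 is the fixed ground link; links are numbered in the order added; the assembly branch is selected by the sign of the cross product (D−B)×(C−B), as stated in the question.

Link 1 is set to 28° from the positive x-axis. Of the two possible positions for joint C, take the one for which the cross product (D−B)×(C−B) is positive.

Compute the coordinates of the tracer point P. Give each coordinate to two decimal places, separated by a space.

A=(0,0), D=(7.00,0)
B = A + 2.00·(cos28°, sin28°) = (1.7659, 0.9389)
|BD| = 5.3177
circle(B,3.00) ∩ circle(D,4.00): a=2.0006, h=2.2355
  candidates: C₊=(4.1298,2.7861) cross=11.888; C₋=(3.3404,-1.6147) cross=-11.888
  branch + wants cross > 0 → take C=(4.1298,2.7861) (cross=11.888)
ex = (C−B)/|BC| = (0.7880,0.6157); ey = (-0.6157,0.7880)
P = B + -2.73·ex + -1.29·ey = (0.4090,-1.7584)

0.41 -1.76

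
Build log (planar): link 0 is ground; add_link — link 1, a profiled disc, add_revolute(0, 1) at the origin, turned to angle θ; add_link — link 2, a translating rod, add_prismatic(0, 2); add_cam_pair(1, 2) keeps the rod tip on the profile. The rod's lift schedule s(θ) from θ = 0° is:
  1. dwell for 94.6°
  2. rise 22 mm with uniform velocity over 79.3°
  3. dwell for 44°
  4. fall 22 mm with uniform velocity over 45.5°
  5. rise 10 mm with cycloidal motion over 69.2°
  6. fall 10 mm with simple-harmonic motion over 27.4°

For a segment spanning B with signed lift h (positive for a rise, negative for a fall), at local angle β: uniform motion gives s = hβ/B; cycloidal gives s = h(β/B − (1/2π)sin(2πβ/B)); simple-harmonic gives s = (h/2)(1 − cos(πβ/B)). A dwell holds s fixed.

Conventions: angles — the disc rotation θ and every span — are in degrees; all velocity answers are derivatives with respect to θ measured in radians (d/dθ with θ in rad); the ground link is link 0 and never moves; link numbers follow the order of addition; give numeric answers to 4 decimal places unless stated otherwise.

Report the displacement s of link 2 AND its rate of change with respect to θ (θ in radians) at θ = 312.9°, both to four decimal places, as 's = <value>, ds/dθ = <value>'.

seg 1 [0°–94.6°] dwell: s stays 0.0000
seg 2 [94.6°–173.9°] uniform, h=22: full span → s += 22 → s = 22.0000
seg 3 [173.9°–217.9°] dwell: s stays 22.0000
seg 4 [217.9°–263.4°] uniform, h=-22: full span → s += -22 → s = 0.0000
seg 5 [263.4°–332.6°] cycloidal, h=10: θ=312.9° here. β=49.5, B=69.2. 10·(0.7153 − sin(2π·0.7153)/(2π)) = 8.7071 → s = 8.7071
velocity in seg [263.4°–332.6°] (cycloidal), θ in radians: β = 49.5° = 0.8639 rad, B = 69.2° = 1.2078 rad; ds/dθ = (h/B)(1 − cos(2πβ/B)) = (10/1.2078)(1 − cos(2π·0.7153)) = 10.069761 mm/rad

s = 8.7071, ds/dθ = 10.0698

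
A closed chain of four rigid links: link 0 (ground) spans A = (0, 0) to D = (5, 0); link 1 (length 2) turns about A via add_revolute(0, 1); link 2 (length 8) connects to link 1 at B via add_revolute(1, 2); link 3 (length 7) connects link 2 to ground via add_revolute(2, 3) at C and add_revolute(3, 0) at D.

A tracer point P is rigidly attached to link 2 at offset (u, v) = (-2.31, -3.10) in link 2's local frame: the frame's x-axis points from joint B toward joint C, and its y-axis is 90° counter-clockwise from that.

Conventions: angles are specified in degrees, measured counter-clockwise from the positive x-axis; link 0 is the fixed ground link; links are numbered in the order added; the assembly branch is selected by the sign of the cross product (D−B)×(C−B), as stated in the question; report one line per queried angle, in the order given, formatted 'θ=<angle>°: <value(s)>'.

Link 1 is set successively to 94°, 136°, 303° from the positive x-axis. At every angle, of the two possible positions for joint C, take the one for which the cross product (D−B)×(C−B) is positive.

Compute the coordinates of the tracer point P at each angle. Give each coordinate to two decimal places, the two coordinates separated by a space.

A=(0,0), D=(5.00,0)
θ=94°: B = A + 2.00·(cos94°, sin94°) = (-0.1395, 1.9951)
θ=94°: |BD| = 5.5132
θ=94°: circle(B,8.00) ∩ circle(D,7.00): a=4.1170, h=6.8593
θ=94°:   candidates: C₊=(6.1807,6.8997) cross=37.817; C₋=(1.2161,-5.8892) cross=-37.817
θ=94°:   branch + wants cross > 0 → take C=(6.1807,6.8997) (cross=37.817)
θ=94°: ex = (C−B)/|BC| = (0.7900,0.6131); ey = (-0.6131,0.7900)
θ=94°: P = B + -2.31·ex + -3.10·ey = (-0.0640,-1.8702)
θ=136°: B = A + 2.00·(cos136°, sin136°) = (-1.4387, 1.3893)
θ=136°: |BD| = 6.5869
θ=136°: circle(B,8.00) ∩ circle(D,7.00): a=4.4321, h=6.6601
θ=136°:   candidates: C₊=(4.2984,6.9648) cross=43.869; C₋=(1.4889,-6.0558) cross=-43.869
θ=136°:   branch + wants cross > 0 → take C=(4.2984,6.9648) (cross=43.869)
θ=136°: ex = (C−B)/|BC| = (0.7171,0.6969); ey = (-0.6969,0.7171)
θ=136°: P = B + -2.31·ex + -3.10·ey = (-0.9348,-2.4437)
θ=303°: B = A + 2.00·(cos303°, sin303°) = (1.0893, -1.6773)
θ=303°: |BD| = 4.2553
θ=303°: circle(B,8.00) ∩ circle(D,7.00): a=3.8902, h=6.9905
θ=303°:   candidates: C₊=(1.9089,6.2806) cross=29.746; C₋=(7.4200,-6.5684) cross=-29.746
θ=303°:   branch + wants cross > 0 → take C=(1.9089,6.2806) (cross=29.746)
θ=303°: ex = (C−B)/|BC| = (0.1025,0.9947); ey = (-0.9947,0.1025)
θ=303°: P = B + -2.31·ex + -3.10·ey = (3.9363,-4.2928)

θ=94°: -0.06 -1.87
θ=136°: -0.93 -2.44
θ=303°: 3.94 -4.29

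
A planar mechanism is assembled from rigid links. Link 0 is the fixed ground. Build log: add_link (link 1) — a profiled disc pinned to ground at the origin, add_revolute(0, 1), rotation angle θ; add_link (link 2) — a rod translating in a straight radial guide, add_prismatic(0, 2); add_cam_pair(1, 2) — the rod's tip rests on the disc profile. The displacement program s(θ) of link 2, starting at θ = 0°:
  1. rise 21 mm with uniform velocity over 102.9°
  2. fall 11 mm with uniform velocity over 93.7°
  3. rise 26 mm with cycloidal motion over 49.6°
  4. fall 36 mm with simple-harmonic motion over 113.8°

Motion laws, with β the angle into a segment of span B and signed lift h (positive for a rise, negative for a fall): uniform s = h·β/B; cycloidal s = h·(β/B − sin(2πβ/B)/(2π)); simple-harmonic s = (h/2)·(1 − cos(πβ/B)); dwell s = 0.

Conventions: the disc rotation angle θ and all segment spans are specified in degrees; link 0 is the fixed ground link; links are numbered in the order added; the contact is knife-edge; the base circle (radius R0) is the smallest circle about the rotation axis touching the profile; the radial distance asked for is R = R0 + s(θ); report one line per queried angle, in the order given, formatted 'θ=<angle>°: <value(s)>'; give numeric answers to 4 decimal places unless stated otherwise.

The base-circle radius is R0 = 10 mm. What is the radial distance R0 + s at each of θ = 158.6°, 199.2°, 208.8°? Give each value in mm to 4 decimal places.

seg 1 [0°–102.9°] uniform, h=21: full span → s += 21 → s = 21.0000
seg 2 [102.9°–196.6°] uniform, h=-11: θ=158.6° here. β=55.7, B=93.7. -11·55.7/93.7 = -6.5390 → s = 14.4610
seg 2 [102.9°–196.6°] uniform, h=-11: full span → s += -11 → s = 10.0000
seg 3 [196.6°–246.2°] cycloidal, h=26: θ=199.2° here. β=2.6, B=49.6. 26·(0.0524 − sin(2π·0.0524)/(2π)) = 0.0245 → s = 10.0245
seg 3 [196.6°–246.2°] cycloidal, h=26: θ=208.8° here. β=12.2, B=49.6. 26·(0.2460 − sin(2π·0.2460)/(2π)) = 2.2585 → s = 12.2585
θ=158.6°: R = R0 + s = 10 + 14.4610 = 24.4610
θ=199.2°: R = R0 + s = 10 + 10.0245 = 20.0245
θ=208.8°: R = R0 + s = 10 + 12.2585 = 22.2585

θ=158.6°: 24.4610
θ=199.2°: 20.0245
θ=208.8°: 22.2585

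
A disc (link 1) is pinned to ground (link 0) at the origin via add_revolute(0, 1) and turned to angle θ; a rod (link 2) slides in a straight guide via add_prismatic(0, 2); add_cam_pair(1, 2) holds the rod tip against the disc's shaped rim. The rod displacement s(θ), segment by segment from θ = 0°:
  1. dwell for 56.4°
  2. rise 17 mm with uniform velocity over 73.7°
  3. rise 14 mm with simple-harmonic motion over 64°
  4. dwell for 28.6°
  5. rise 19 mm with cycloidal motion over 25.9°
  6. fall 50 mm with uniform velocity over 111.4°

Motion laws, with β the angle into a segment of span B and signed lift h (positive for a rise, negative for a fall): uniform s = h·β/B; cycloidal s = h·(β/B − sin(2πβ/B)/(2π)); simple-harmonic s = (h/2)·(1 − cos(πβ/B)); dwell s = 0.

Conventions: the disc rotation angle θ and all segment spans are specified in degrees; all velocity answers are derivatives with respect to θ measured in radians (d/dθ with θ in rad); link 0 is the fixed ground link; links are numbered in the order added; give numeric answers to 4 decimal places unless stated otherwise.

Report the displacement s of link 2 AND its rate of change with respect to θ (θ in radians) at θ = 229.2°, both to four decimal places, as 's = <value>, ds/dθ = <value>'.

segment 1 (0° to 56.4°, dwell): s unchanged at 0.0000
segment 2 (56.4° to 130.1°, uniform, h = 17) is passed completely: s = 0.0000 + (17) = 17.0000
segment 3 (130.1° to 194.1°, simple-harmonic, h = 14) is passed completely: s = 17.0000 + (14) = 31.0000
segment 4 (194.1° to 222.7°, dwell): s unchanged at 31.0000
θ = 229.2° falls in segment 5 (222.7° to 248.6°, cycloidal, h = 19): β = 229.2 − 222.7 = 6.5°, B = 25.9°; Δs = 19·(0.2510 − sin(2π·0.2510)/(2π)) = 1.7445; s = 31.0000 + 1.7445 = 32.7445
velocity in seg [222.7°–248.6°] (cycloidal), θ in radians: β = 6.5° = 0.1134 rad, B = 25.9° = 0.4520 rad; ds/dθ = (h/B)(1 − cos(2πβ/B)) = (19/0.4520)(1 − cos(2π·0.2510)) = 42.286567 mm/rad

s = 32.7445, ds/dθ = 42.2866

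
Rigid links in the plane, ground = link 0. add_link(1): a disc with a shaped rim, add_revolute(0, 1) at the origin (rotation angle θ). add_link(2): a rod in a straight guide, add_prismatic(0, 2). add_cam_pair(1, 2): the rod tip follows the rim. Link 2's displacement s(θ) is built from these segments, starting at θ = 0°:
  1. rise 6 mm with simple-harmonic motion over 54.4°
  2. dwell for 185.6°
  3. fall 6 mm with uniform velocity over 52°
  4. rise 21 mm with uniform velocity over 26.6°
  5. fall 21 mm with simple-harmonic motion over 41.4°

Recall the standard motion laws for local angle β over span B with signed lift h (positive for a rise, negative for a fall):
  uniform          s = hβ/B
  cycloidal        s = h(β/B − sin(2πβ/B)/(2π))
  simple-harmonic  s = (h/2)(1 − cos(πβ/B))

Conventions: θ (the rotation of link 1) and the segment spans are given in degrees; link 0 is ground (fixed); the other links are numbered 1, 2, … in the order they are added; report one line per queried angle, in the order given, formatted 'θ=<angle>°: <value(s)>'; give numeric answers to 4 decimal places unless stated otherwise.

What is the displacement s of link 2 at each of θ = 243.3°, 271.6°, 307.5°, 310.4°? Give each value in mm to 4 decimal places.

segment 1 (0° to 54.4°, simple-harmonic, h = 6) is passed completely: s = 0.0000 + (6) = 6.0000
segment 2 (54.4° to 240°, dwell): s unchanged at 6.0000
θ = 243.3° falls in segment 3 (240° to 292°, uniform, h = -6): β = 243.3 − 240 = 3.3°, B = 52°; Δs = -6·3.3/52 = -0.3808; s = 6.0000 − 0.3808 = 5.6192
θ = 271.6° falls in segment 3 (240° to 292°, uniform, h = -6): β = 271.6 − 240 = 31.6°, B = 52°; Δs = -6·31.6/52 = -3.6462; s = 6.0000 − 3.6462 = 2.3538
segment 3 (240° to 292°, uniform, h = -6) is passed completely: s = 6.0000 + (-6) = 0.0000
θ = 307.5° falls in segment 4 (292° to 318.6°, uniform, h = 21): β = 307.5 − 292 = 15.5°, B = 26.6°; Δs = 21·15.5/26.6 = 12.2368; s = 0.0000 + 12.2368 = 12.2368
θ = 310.4° falls in segment 4 (292° to 318.6°, uniform, h = 21): β = 310.4 − 292 = 18.4°, B = 26.6°; Δs = 21·18.4/26.6 = 14.5263; s = 0.0000 + 14.5263 = 14.5263

θ=243.3°: 5.6192
θ=271.6°: 2.3538
θ=307.5°: 12.2368
θ=310.4°: 14.5263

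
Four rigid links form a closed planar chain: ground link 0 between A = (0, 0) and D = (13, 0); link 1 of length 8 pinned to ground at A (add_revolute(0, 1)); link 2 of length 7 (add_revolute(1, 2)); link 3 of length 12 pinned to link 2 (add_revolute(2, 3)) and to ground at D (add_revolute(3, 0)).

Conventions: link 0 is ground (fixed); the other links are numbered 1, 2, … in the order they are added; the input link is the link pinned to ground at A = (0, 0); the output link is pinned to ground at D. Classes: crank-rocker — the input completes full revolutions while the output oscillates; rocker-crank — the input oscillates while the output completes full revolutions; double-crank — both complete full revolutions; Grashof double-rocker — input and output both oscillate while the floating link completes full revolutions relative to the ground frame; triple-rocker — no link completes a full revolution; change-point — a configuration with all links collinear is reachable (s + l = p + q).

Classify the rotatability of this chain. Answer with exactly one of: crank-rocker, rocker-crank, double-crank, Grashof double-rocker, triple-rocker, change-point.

lengths: ground=13, input=8, coupler=7, output=12
sorted: s=7 (shortest), l=13 (longest), p+q=20
s + l = 20 vs p + q = 20
s + l = p + q → change-point (collinear configuration reachable)

change-point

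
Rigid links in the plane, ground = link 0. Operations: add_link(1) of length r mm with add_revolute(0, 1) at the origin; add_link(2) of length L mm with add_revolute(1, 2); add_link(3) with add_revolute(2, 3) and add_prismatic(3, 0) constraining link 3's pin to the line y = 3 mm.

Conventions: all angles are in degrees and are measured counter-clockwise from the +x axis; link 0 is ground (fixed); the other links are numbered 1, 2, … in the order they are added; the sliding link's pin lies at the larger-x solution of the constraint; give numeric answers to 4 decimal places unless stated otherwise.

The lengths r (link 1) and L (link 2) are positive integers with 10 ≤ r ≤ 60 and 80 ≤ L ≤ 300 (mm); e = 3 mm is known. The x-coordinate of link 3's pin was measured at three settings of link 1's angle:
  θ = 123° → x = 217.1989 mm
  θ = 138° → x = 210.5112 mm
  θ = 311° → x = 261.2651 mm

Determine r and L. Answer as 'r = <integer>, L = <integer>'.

constraint per measurement: (x − r cos θ)² + (r sin θ − e)² = L²
subtracting the θ₁ and θ₂ equations cancels the r² and L² terms:
r = (x₁² − x₂²) / (2[(x₁cos θ₁ + e sin θ₁) − (x₂cos θ₂ + e sin θ₂)]) = 37.0001 → r = 37
L² = (x₁ − r cos θ₁)² + (r sin θ₁ − e)² = 57121.0072 → L = 239.0000 → L = 239
check at θ₃=311°: x = 261.2651 (printed 261.2651) ✓

r = 37, L = 239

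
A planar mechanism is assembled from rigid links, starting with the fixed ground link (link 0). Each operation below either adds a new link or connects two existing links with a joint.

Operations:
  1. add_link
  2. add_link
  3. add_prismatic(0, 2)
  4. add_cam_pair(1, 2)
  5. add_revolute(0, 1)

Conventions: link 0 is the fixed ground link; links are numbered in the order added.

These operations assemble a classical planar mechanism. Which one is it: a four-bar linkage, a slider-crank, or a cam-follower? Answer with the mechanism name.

links: 3 (incl. ground); joints: 1 revolute, 1 prismatic, 1 higher (cam) pair, forming one closed loop
3 links, revolute + prismatic + higher pair in one loop → cam-follower

cam-follower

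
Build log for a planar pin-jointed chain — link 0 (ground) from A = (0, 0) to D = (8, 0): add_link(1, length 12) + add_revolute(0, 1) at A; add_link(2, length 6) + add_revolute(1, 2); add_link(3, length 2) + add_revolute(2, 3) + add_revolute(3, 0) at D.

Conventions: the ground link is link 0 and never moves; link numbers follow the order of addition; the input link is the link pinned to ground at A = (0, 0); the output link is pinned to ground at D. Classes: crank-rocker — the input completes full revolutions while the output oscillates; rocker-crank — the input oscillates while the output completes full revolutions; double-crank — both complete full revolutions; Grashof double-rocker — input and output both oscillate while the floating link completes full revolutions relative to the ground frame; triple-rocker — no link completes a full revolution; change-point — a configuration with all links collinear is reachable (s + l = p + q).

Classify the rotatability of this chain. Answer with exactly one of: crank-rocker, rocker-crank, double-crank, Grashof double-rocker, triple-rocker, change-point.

lengths: ground=8, input=12, coupler=6, output=2
sorted: s=2 (shortest), l=12 (longest), p+q=14
s + l = 14 vs p + q = 14
s + l = p + q → change-point (collinear configuration reachable)

change-point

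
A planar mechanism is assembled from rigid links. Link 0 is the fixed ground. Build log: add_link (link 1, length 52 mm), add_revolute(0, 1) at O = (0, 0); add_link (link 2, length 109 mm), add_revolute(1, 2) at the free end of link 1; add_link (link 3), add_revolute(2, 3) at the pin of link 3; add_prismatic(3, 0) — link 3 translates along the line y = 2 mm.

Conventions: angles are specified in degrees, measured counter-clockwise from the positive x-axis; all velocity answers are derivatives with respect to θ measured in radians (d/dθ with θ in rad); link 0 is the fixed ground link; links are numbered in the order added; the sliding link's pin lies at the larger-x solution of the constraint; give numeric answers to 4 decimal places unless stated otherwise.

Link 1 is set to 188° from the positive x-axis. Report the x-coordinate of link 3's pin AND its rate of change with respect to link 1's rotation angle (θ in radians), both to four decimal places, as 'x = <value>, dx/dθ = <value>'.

geometry: r = 52 mm, L = 109 mm, e = 2 mm
crank pin P = (r cos θ, r sin θ) = (-51.493940, -7.237001)
h = r sin θ − e = -7.237001 − 2 = -9.237001
x = r cos θ + √(L² − h²) = -51.493940 + 108.607909 = 57.113969
dx/dθ = −r sin θ − h·r cos θ/√(L² − h²) (θ in radians; h = -9.237001) = 2.857490

x = 57.1140, dx/dθ = 2.8575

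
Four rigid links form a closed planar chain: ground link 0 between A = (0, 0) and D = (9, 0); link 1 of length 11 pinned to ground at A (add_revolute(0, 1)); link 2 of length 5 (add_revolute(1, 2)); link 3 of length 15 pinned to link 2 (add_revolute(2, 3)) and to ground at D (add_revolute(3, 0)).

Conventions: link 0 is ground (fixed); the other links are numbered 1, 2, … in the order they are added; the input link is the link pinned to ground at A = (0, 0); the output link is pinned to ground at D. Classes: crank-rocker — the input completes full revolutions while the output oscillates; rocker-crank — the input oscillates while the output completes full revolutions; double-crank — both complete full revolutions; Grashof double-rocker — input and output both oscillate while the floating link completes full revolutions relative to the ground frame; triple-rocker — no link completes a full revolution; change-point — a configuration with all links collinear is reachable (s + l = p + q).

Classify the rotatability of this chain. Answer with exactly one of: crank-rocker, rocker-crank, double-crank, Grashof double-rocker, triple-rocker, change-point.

lengths: ground=9, input=11, coupler=5, output=15
sorted: s=5 (shortest), l=15 (longest), p+q=20
s + l = 20 vs p + q = 20
s + l = p + q → change-point (collinear configuration reachable)

change-point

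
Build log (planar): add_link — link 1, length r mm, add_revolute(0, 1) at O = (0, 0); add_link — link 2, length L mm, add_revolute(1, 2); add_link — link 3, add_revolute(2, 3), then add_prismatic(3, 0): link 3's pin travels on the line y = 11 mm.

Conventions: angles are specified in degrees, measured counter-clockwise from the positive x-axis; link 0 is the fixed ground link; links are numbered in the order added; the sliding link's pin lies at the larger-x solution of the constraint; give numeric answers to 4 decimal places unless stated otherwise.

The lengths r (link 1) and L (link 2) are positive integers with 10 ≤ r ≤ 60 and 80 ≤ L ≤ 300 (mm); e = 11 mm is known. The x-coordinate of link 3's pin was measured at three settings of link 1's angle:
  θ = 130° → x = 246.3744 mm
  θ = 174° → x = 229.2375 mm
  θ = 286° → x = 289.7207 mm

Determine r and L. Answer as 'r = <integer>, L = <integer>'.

constraint per measurement: (x − r cos θ)² + (r sin θ − e)² = L²
subtracting the θ₁ and θ₂ equations cancels the r² and L² terms:
r = (x₁² − x₂²) / (2[(x₁cos θ₁ + e sin θ₁) − (x₂cos θ₂ + e sin θ₂)]) = 52.9998 → r = 53
L² = (x₁ − r cos θ₁)² + (r sin θ₁ − e)² = 79523.9768 → L = 282.0000 → L = 282
check at θ₃=286°: x = 289.7207 (printed 289.7207) ✓

r = 53, L = 282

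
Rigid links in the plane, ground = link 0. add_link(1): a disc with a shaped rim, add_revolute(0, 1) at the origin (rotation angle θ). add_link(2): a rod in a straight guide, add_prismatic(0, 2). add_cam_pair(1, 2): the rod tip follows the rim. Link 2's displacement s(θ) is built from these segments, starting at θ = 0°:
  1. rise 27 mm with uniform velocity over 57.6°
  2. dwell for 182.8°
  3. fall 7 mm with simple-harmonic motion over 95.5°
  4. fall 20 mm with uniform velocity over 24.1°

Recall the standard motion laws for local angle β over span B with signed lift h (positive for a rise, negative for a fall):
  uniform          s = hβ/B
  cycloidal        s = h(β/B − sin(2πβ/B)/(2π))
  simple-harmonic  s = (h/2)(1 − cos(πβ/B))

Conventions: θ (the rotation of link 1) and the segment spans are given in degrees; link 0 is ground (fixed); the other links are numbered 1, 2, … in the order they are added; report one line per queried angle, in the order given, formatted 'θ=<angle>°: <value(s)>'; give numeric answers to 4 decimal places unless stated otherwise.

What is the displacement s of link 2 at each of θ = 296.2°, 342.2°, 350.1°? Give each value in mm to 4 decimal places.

segment 1 (0° to 57.6°, uniform, h = 27) is passed completely: s = 0.0000 + (27) = 27.0000
segment 2 (57.6° to 240.4°, dwell): s unchanged at 27.0000
θ = 296.2° falls in segment 3 (240.4° to 335.9°, simple-harmonic, h = -7): β = 296.2 − 240.4 = 55.8°, B = 95.5°; Δs = -7/2·(1 − cos(π·0.5843)) = -4.4161; s = 27.0000 − 4.4161 = 22.5839
segment 3 (240.4° to 335.9°, simple-harmonic, h = -7) is passed completely: s = 27.0000 + (-7) = 20.0000
θ = 342.2° falls in segment 4 (335.9° to 360°, uniform, h = -20): β = 342.2 − 335.9 = 6.3°, B = 24.1°; Δs = -20·6.3/24.1 = -5.2282; s = 20.0000 − 5.2282 = 14.7718
θ = 350.1° falls in segment 4 (335.9° to 360°, uniform, h = -20): β = 350.1 − 335.9 = 14.2°, B = 24.1°; Δs = -20·14.2/24.1 = -11.7842; s = 20.0000 − 11.7842 = 8.2158

θ=296.2°: 22.5839
θ=342.2°: 14.7718
θ=350.1°: 8.2158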